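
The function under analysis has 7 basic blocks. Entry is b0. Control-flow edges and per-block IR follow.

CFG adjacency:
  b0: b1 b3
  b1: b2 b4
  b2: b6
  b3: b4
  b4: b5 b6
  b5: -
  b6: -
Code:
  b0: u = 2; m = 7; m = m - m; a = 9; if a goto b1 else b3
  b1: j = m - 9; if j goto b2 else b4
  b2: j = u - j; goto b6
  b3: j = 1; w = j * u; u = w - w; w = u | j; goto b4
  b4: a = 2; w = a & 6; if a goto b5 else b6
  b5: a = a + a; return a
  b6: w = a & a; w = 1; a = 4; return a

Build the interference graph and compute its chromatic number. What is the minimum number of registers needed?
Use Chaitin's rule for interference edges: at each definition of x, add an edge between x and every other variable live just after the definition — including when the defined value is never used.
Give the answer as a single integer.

Answer: 3

Analysis:
Block summaries:
  b0: {a,m,u} / ∅
  b1: {j} / {m}
  b2: {j} / {j,u}
  b3: {j,u,w} / {u}
  b4: {a,w} / ∅
  b5: {a} / {a}
  b6: {a,w} / {a}

Backward fixpoint:
  b0: in=∅ out={a,m,u}
  b1: in={a,m,u} out={a,j,u}
  b2: in={a,j,u} out={a}
  b3: in={u} out=∅
  b4: in=∅ out={a}
  b5: in={a} out=∅
  b6: in={a} out=∅

Conflict graph:
  a — {j,m,u,w}
  j — {a,u,w}
  m — {a,u}
  u — {a,j,m}
  w — {a,j}

Colouring:
  lower bound: {a,j,u} mutually conflict ⇒ χ ≥ 3
  assign a→r0 j→r1 m→r1 u→r2 w→r2 — no edge inside a register ⇒ χ ≤ 3
  χ = 3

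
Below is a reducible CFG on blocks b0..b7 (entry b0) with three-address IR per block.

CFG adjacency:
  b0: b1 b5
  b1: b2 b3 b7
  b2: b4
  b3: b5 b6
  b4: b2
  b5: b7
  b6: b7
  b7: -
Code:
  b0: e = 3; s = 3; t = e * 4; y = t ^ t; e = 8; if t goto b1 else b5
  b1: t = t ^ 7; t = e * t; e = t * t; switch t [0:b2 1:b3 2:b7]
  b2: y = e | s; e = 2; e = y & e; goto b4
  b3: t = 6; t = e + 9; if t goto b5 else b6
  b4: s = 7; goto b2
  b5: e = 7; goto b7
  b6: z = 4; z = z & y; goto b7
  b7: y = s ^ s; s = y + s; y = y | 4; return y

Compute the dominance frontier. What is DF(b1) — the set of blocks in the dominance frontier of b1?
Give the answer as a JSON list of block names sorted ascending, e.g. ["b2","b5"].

idom tree: b1←b0 b2←b1 b3←b1 b4←b2 b5←b0 b6←b3 b7←b0
Join-block Dom:
  b2: preds {b1,b4}: {b0,b1} ∩ {b0,b1,b2,b4} = {b0,b1}; idom=b1
  b5: preds {b0,b3}: {b0} ∩ {b0,b1,b3} = {b0}; idom=b0
  b7: preds {b1,b5,b6}: {b0,b1} ∩ {b0,b5} ∩ {b0,b1,b3,b6} = {b0}; idom=b0

DF walk-up:
  join b2 pred b1: · stop@b1
  join b2 pred b4: b4→b2 stop@b1
  join b5 pred b0: · stop@b0
  join b5 pred b3: b3→b1 stop@b0
  join b7 pred b1: b1 stop@b0
  join b7 pred b5: b5 stop@b0
  join b7 pred b6: b6→b3→b1 stop@b0
  DF(b0)=∅
  DF(b1)={b5,b7}
  DF(b2)={b2}
  DF(b3)={b5,b7}
  DF(b4)={b2}
  DF(b5)={b7}
  DF(b6)={b7}
  DF(b7)=∅

DF(b1) = ["b5", "b7"]

Answer: ["b5", "b7"]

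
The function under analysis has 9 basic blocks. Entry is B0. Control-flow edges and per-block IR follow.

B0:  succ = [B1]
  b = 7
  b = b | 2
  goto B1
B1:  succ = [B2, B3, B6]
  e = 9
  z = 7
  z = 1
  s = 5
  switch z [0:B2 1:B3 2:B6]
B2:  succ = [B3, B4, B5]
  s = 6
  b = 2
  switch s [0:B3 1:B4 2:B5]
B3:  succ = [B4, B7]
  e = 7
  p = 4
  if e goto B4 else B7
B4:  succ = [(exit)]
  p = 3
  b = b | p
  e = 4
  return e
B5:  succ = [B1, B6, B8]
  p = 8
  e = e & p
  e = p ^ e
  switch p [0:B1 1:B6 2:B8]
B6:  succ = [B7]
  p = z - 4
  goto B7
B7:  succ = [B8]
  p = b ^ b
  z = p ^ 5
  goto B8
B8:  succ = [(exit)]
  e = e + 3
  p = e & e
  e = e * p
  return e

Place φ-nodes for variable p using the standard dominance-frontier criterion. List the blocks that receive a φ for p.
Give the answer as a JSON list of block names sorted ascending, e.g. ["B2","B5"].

idom tree: B1←B0 B2←B1 B3←B1 B4←B1 B5←B2 B6←B1 B7←B1 B8←B1
Dom∩ at merges:
  B1: preds {B0,B5}: {B0} ∩ {B0,B1,B2,B5} = {B0}; idom=B0
  B3: preds {B1,B2}: {B0,B1} ∩ {B0,B1,B2} = {B0,B1}; idom=B1
  B4: preds {B2,B3}: {B0,B1,B2} ∩ {B0,B1,B3} = {B0,B1}; idom=B1
  B6: preds {B1,B5}: {B0,B1} ∩ {B0,B1,B2,B5} = {B0,B1}; idom=B1
  B7: preds {B3,B6}: {B0,B1,B3} ∩ {B0,B1,B6} = {B0,B1}; idom=B1
  B8: preds {B5,B7}: {B0,B1,B2,B5} ∩ {B0,B1,B7} = {B0,B1}; idom=B1

DF walk-up:
  join B1 pred B0: · stop@B0
  join B1 pred B5: B5→B2→B1 stop@B0
  join B3 pred B1: · stop@B1
  join B3 pred B2: B2 stop@B1
  join B4 pred B2: B2 stop@B1
  join B4 pred B3: B3 stop@B1
  join B6 pred B1: · stop@B1
  join B6 pred B5: B5→B2 stop@B1
  join B7 pred B3: B3 stop@B1
  join B7 pred B6: B6 stop@B1
  join B8 pred B5: B5→B2 stop@B1
  join B8 pred B7: B7 stop@B1
  B0: DF=∅
  B1: DF={B1}
  B2: DF={B1,B3,B4,B6,B8}
  B3: DF={B4,B7}
  B4: DF=∅
  B5: DF={B1,B6,B8}
  B6: DF={B7}
  B7: DF={B8}
  B8: DF=∅

φ for p: defs {B3,B4,B5,B6,B7,B8}
  DF⁺ = {B1,B4,B6,B7,B8}

Answer: ["B1", "B4", "B6", "B7", "B8"]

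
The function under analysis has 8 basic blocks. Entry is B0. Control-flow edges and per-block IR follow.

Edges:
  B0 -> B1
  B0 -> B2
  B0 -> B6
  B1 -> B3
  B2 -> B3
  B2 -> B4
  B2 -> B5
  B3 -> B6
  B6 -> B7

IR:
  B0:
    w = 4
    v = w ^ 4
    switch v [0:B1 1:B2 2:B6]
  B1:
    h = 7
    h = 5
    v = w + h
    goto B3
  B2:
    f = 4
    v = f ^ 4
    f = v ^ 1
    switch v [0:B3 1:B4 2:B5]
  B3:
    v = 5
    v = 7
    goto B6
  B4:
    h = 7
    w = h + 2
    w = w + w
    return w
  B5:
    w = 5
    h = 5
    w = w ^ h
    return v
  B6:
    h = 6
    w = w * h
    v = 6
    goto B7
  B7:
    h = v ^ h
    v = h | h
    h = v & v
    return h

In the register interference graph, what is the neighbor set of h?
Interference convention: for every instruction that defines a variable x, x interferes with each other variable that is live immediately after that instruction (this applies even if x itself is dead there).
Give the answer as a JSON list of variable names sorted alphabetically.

Block summaries:
  B0: def={v,w} ue=∅
  B1: def={h,v} ue={w}
  B2: def={f,v} ue=∅
  B3: def={v} ue=∅
  B4: def={h,w} ue=∅
  B5: def={h,w} ue={v}
  B6: def={h,v,w} ue={w}
  B7: def={h,v} ue={h,v}

Live sets:
  B0 li=∅ lo={w}
  B1 li={w} lo={w}
  B2 li={w} lo={v,w}
  B3 li={w} lo={w}
  B4 li=∅ lo=∅
  B5 li={v} lo=∅
  B6 li={w} lo={h,v}
  B7 li={h,v} lo=∅

Interfere edges:
  f: {v,w}
  h: {v,w}
  v: {f,h,w}
  w: {f,h,v}

N(h) = ["v", "w"]

Answer: ["v", "w"]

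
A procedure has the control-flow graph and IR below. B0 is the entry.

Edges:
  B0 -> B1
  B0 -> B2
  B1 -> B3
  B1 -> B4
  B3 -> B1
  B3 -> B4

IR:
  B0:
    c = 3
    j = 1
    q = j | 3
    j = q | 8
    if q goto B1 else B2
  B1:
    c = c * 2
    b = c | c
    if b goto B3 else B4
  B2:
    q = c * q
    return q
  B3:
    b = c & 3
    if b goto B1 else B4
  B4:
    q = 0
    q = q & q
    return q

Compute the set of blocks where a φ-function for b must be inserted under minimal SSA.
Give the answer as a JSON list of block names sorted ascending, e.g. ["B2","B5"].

idom tree: B1←B0 B2←B0 B3←B1 B4←B1
Join-block Dom:
  B1: preds {B0,B3}: {B0} ∩ {B0,B1,B3} = {B0}; idom=B0
  B4: preds {B1,B3}: {B0,B1} ∩ {B0,B1,B3} = {B0,B1}; idom=B1

Frontier:
  join B1 pred B0: · stop@B0
  join B1 pred B3: B3→B1 stop@B0
  join B4 pred B1: · stop@B1
  join B4 pred B3: B3 stop@B1
  B0 → ∅
  B1 → {B1}
  B2 → ∅
  B3 → {B1,B4}
  B4 → ∅

φ for b: defs {B1,B3}
  DF⁺ = {B1,B4}

Answer: ["B1", "B4"]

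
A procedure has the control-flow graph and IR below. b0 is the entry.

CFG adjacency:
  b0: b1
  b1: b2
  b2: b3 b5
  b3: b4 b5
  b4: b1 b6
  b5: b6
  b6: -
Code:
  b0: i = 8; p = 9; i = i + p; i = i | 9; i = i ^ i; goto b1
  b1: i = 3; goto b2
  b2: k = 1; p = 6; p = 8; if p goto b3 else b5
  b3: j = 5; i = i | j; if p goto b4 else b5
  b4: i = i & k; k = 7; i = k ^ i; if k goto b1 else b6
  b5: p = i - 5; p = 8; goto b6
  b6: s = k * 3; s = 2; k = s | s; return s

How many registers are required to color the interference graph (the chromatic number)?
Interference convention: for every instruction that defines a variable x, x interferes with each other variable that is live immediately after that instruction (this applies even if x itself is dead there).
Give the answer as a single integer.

Answer: 4

Working:
Block summaries:
  b0: def={i,p} ue=∅
  b1: def={i} ue=∅
  b2: def={k,p} ue=∅
  b3: def={i,j} ue={i,p}
  b4: def={i,k} ue={i,k}
  b5: def={p} ue={i}
  b6: def={k,s} ue={k}

Live sets:
  b0: in=∅ out=∅
  b1: in=∅ out={i}
  b2: in={i} out={i,k,p}
  b3: in={i,k,p} out={i,k}
  b4: in={i,k} out={k}
  b5: in={i,k} out={k}
  b6: in={k} out=∅

Interfere edges:
  i — {j,k,p}
  j — {i,k,p}
  k — {i,j,p,s}
  p — {i,j,k}
  s — {k}

Chromatic number:
  {i,j,k,p} pairwise interfere (4-clique) ⇒ χ ≥ 4
  assign i→c1 j→c2 k→c0 p→c3 s→c1 — no edge inside a register ⇒ χ ≤ 4
  χ = 4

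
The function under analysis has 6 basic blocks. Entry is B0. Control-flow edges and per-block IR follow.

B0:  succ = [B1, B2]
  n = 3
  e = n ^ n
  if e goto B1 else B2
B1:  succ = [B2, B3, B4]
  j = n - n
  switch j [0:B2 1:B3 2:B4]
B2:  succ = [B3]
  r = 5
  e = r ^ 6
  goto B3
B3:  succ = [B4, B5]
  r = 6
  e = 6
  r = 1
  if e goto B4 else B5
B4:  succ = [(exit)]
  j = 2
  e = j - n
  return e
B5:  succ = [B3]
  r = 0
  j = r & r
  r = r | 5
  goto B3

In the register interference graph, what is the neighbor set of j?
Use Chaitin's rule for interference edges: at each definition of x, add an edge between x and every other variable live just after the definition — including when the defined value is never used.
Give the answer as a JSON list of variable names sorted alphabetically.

def/use:
  B0: def={e,n} ue=∅
  B1: def={j} ue={n}
  B2: def={e,r} ue=∅
  B3: def={e,r} ue=∅
  B4: def={e,j} ue={n}
  B5: def={j,r} ue=∅

Liveness:
  live B0: ∅→{n}
  live B1: {n}→{n}
  live B2: {n}→{n}
  live B3: {n}→{n}
  live B4: {n}→∅
  live B5: {n}→{n}

Interference:
  e↔{n,r}
  j↔{n,r}
  n↔{e,j,r}
  r↔{e,j,n}

N(j) = ["n", "r"]

Answer: ["n", "r"]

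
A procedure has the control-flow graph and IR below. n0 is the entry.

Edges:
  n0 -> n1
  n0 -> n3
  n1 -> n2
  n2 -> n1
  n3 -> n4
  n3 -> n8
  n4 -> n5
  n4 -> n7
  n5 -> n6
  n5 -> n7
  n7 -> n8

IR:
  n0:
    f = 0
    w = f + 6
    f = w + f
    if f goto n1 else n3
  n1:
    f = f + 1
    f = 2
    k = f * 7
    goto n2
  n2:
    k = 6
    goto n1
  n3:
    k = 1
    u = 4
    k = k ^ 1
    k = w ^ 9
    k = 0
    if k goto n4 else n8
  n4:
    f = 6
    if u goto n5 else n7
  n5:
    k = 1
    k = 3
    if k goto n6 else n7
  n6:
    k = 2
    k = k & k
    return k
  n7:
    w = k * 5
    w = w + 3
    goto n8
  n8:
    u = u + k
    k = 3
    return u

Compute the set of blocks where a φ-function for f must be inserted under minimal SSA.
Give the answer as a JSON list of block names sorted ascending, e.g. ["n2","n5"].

idom tree: n1←n0 n2←n1 n3←n0 n4←n3 n5←n4 n6←n5 n7←n4 n8←n3
Dom∩ at merges:
  n1: preds {n0,n2}: {n0} ∩ {n0,n1,n2} = {n0}; idom=n0
  n7: preds {n4,n5}: {n0,n3,n4} ∩ {n0,n3,n4,n5} = {n0,n3,n4}; idom=n4
  n8: preds {n3,n7}: {n0,n3} ∩ {n0,n3,n4,n7} = {n0,n3}; idom=n3

Frontier:
  n1←n0: walk · to n0
  n1←n2: walk n2→n1 to n0
  n7←n4: walk · to n4
  n7←n5: walk n5 to n4
  n8←n3: walk · to n3
  n8←n7: walk n7→n4 to n3
  n0 → ∅
  n1 → {n1}
  n2 → {n1}
  n3 → ∅
  n4 → {n8}
  n5 → {n7}
  n6 → ∅
  n7 → {n8}
  n8 → ∅

φ for f: defs {n0,n1,n4}
  DF⁺ = {n1,n8}

Answer: ["n1", "n8"]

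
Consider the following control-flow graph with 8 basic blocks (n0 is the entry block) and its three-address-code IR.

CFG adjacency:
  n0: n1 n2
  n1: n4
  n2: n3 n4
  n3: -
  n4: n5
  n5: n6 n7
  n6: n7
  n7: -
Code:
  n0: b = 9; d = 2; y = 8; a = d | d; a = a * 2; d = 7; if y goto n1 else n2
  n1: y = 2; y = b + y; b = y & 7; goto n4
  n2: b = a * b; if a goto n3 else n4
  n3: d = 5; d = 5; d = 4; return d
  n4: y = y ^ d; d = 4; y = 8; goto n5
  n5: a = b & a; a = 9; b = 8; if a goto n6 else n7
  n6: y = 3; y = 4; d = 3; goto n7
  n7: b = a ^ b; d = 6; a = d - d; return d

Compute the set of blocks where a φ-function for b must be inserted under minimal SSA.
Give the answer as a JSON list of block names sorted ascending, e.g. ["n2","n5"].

Answer: ["n4"]

Analysis:
idom tree: n1←n0 n2←n0 n3←n2 n4←n0 n5←n4 n6←n5 n7←n5
Join-block Dom:
  n4: preds {n1,n2}: {n0,n1} ∩ {n0,n2} = {n0}; idom=n0
  n7: preds {n5,n6}: {n0,n4,n5} ∩ {n0,n4,n5,n6} = {n0,n4,n5}; idom=n5

DF derivation:
  n4←n1: walk n1 to n0
  n4←n2: walk n2 to n0
  n7←n5: walk · to n5
  n7←n6: walk n6 to n5
  n0: DF=∅
  n1: DF={n4}
  n2: DF={n4}
  n3: DF=∅
  n4: DF=∅
  n5: DF=∅
  n6: DF={n7}
  n7: DF=∅

φ for b: defs {n0,n1,n2,n5,n7}
  DF⁺ = {n4}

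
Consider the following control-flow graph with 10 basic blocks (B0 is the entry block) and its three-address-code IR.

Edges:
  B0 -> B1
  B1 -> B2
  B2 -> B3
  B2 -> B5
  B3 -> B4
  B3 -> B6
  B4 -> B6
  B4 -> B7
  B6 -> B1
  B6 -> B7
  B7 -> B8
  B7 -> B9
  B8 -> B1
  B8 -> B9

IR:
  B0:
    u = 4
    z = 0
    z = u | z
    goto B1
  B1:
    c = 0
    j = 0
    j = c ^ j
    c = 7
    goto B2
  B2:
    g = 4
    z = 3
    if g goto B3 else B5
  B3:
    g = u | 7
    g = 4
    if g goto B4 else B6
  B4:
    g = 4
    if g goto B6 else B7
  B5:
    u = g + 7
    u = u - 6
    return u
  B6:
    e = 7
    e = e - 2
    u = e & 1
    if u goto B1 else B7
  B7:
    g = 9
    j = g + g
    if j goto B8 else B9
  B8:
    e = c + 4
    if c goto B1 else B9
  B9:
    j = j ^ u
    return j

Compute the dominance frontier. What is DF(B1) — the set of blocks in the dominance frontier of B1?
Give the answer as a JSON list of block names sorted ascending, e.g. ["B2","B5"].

idom tree: B1←B0 B2←B1 B3←B2 B4←B3 B5←B2 B6←B3 B7←B3 B8←B7 B9←B7
Join-block Dom:
  B1: preds {B0,B6,B8}: {B0} ∩ {B0,B1,B2,B3,B6} ∩ {B0,B1,B2,B3,B7,B8} = {B0}; idom=B0
  B6: preds {B3,B4}: {B0,B1,B2,B3} ∩ {B0,B1,B2,B3,B4} = {B0,B1,B2,B3}; idom=B3
  B7: preds {B4,B6}: {B0,B1,B2,B3,B4} ∩ {B0,B1,B2,B3,B6} = {B0,B1,B2,B3}; idom=B3
  B9: preds {B7,B8}: {B0,B1,B2,B3,B7} ∩ {B0,B1,B2,B3,B7,B8} = {B0,B1,B2,B3,B7}; idom=B7

DF derivation:
  join B1 pred B0: · stop@B0
  join B1 pred B6: B6→B3→B2→B1 stop@B0
  join B1 pred B8: B8→B7→B3→B2→B1 stop@B0
  join B6 pred B3: · stop@B3
  join B6 pred B4: B4 stop@B3
  join B7 pred B4: B4 stop@B3
  join B7 pred B6: B6 stop@B3
  join B9 pred B7: · stop@B7
  join B9 pred B8: B8 stop@B7
  B0 → ∅
  B1 → {B1}
  B2 → {B1}
  B3 → {B1}
  B4 → {B6,B7}
  B5 → ∅
  B6 → {B1,B7}
  B7 → {B1}
  B8 → {B1,B9}
  B9 → ∅

DF(B1) = ["B1"]

Answer: ["B1"]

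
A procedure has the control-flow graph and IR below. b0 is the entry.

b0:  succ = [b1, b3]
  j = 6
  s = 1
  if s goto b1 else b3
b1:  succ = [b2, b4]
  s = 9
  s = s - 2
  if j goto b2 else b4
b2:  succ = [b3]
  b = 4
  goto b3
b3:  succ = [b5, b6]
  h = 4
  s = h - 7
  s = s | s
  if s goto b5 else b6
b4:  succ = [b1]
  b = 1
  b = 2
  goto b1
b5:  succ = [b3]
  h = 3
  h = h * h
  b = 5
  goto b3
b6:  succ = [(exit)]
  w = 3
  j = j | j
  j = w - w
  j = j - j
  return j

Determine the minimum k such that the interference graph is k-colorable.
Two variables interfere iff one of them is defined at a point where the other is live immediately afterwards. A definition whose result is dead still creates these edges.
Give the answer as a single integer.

Answer: 2

Analysis:
def/use:
  b0: {j,s} / ∅
  b1: {s} / {j}
  b2: {b} / ∅
  b3: {h,s} / ∅
  b4: {b} / ∅
  b5: {b,h} / ∅
  b6: {j,w} / {j}

Live sets:
  live b0: ∅→{j}
  live b1: {j}→{j}
  live b2: {j}→{j}
  live b3: {j}→{j}
  live b4: {j}→{j}
  live b5: {j}→{j}
  live b6: {j}→∅

Interference:
  b: {j}
  h: {j}
  j: {b,h,s,w}
  s: {j}
  w: {j}

Colouring:
  {b,j} pairwise interfere (2-clique) ⇒ χ ≥ 2
  2-colouring: c0={j}  c1={b,h,s,w}
  χ = 2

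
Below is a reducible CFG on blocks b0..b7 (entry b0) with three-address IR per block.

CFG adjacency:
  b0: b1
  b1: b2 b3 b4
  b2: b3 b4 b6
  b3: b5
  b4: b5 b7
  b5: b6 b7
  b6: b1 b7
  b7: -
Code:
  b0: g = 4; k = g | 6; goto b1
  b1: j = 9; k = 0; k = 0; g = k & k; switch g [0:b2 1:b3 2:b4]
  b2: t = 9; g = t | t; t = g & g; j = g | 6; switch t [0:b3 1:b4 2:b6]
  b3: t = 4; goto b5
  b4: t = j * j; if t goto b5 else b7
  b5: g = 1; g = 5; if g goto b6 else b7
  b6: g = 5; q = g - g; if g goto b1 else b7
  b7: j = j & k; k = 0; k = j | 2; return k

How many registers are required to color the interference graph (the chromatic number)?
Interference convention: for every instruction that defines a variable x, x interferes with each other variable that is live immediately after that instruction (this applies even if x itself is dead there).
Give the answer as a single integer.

Answer: 4

Derivation:
Block summaries:
  b0: def={g,k} ue=∅
  b1: def={g,j,k} ue=∅
  b2: def={g,j,t} ue=∅
  b3: def={t} ue=∅
  b4: def={t} ue={j}
  b5: def={g} ue=∅
  b6: def={g,q} ue=∅
  b7: def={j,k} ue={j,k}

Live sets:
  b0: in=∅ out=∅
  b1: in=∅ out={j,k}
  b2: in={k} out={j,k}
  b3: in={j,k} out={j,k}
  b4: in={j,k} out={j,k}
  b5: in={j,k} out={j,k}
  b6: in={j,k} out={j,k}
  b7: in={j,k} out=∅

Conflict graph:
  g — {j,k,q,t}
  j — {g,k,q,t}
  k — {g,j,q,t}
  q — {g,j,k}
  t — {g,j,k}

Colouring:
  clique {g,j,k,q} ⇒ need ≥ 4
  4-colouring: r0={g}  r1={j}  r2={k}  r3={q,t}
  χ = 4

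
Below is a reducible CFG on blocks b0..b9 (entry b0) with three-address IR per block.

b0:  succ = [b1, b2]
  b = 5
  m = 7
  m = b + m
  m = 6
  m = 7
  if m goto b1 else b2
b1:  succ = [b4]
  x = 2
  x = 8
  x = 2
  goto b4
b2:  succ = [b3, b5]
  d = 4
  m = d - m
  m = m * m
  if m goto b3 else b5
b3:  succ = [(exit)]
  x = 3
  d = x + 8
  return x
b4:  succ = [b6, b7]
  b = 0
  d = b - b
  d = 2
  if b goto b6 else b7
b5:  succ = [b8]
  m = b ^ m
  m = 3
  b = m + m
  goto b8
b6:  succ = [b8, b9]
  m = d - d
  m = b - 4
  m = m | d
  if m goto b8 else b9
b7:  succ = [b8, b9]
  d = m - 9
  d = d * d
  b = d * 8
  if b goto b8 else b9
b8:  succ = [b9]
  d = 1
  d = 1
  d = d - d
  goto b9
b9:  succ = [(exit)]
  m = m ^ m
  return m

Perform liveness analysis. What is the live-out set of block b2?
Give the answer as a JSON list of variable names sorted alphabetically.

Per-block:
  b0: {b,m} / ∅
  b1: {x} / ∅
  b2: {d,m} / {m}
  b3: {d,x} / ∅
  b4: {b,d} / ∅
  b5: {b,m} / {b,m}
  b6: {m} / {b,d}
  b7: {b,d} / {m}
  b8: {d} / ∅
  b9: {m} / {m}

Live sets:
  b0: in=∅ out={b,m}
  b1: in={m} out={m}
  b2: in={b,m} out={b,m}
  b3: in=∅ out=∅
  b4: in={m} out={b,d,m}
  b5: in={b,m} out={m}
  b6: in={b,d} out={m}
  b7: in={m} out={m}
  b8: in={m} out={m}
  b9: in={m} out=∅

live-out(b2) = ["b", "m"]

Answer: ["b", "m"]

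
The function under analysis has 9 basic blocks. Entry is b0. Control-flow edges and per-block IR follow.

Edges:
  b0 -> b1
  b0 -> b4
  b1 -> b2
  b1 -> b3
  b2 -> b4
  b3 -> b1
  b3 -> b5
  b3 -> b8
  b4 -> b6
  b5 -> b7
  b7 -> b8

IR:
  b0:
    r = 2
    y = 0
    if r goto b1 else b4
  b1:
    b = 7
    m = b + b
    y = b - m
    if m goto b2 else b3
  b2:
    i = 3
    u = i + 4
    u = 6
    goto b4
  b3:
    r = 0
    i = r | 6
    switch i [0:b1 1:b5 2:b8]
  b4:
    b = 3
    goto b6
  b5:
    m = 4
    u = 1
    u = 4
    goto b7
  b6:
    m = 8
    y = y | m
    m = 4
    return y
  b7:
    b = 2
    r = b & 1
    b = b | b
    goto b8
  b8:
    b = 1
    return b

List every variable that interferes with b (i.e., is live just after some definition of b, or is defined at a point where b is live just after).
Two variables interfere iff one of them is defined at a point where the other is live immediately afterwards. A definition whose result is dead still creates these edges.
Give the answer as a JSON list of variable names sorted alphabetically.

Per-block:
  b0: {r,y} / ∅
  b1: {b,m,y} / ∅
  b2: {i,u} / ∅
  b3: {i,r} / ∅
  b4: {b} / ∅
  b5: {m,u} / ∅
  b6: {m,y} / {y}
  b7: {b,r} / ∅
  b8: {b} / ∅

Liveness:
  b0 li=∅ lo={y}
  b1 li=∅ lo={y}
  b2 li={y} lo={y}
  b3 li=∅ lo=∅
  b4 li={y} lo={y}
  b5 li=∅ lo=∅
  b6 li={y} lo=∅
  b7 li=∅ lo=∅
  b8 li=∅ lo=∅

Interfere edges:
  b↔{m,r,y}
  i↔{y}
  m↔{b,y}
  r↔{b,y}
  u↔{y}
  y↔{b,i,m,r,u}

N(b) = ["m", "r", "y"]

Answer: ["m", "r", "y"]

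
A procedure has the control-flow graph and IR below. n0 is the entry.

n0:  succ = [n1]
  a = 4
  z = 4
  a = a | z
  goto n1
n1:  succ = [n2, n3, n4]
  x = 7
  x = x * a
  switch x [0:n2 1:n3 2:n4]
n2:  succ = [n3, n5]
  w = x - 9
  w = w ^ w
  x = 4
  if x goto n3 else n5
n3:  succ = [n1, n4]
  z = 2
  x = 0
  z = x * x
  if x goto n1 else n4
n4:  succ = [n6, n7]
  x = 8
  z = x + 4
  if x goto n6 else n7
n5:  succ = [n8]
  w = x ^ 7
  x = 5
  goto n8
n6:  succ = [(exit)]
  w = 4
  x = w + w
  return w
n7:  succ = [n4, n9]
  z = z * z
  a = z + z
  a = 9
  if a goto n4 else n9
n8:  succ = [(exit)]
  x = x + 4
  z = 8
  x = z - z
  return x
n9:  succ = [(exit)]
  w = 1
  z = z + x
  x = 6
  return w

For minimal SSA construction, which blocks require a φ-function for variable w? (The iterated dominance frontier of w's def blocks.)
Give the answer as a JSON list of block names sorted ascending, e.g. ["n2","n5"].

Answer: ["n1", "n3", "n4"]

Derivation:
idom tree: n1←n0 n2←n1 n3←n1 n4←n1 n5←n2 n6←n4 n7←n4 n8←n5 n9←n7
Dom∩ at merges:
  n1: preds {n0,n3}: {n0} ∩ {n0,n1,n3} = {n0}; idom=n0
  n3: preds {n1,n2}: {n0,n1} ∩ {n0,n1,n2} = {n0,n1}; idom=n1
  n4: preds {n1,n3,n7}: {n0,n1} ∩ {n0,n1,n3} ∩ {n0,n1,n4,n7} = {n0,n1}; idom=n1

DF walk-up:
  join n1 pred n0: · stop@n0
  join n1 pred n3: n3→n1 stop@n0
  join n3 pred n1: · stop@n1
  join n3 pred n2: n2 stop@n1
  join n4 pred n1: · stop@n1
  join n4 pred n3: n3 stop@n1
  join n4 pred n7: n7→n4 stop@n1
  n0: DF=∅
  n1: DF={n1}
  n2: DF={n3}
  n3: DF={n1,n4}
  n4: DF={n4}
  n5: DF=∅
  n6: DF=∅
  n7: DF={n4}
  n8: DF=∅
  n9: DF=∅

φ for w: defs {n2,n5,n6,n9}
  DF⁺ = {n1,n3,n4}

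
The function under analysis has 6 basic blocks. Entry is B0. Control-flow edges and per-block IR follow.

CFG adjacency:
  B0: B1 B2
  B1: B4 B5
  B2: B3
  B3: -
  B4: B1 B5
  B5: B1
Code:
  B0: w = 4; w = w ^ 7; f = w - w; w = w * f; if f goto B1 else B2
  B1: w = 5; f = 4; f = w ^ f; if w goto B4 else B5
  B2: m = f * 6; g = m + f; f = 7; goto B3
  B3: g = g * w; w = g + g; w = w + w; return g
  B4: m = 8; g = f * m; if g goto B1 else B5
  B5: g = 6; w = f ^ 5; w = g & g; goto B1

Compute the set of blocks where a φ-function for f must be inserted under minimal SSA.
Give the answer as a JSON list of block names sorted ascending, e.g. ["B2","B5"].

idom tree: B1←B0 B2←B0 B3←B2 B4←B1 B5←B1
Dom∩ at merges:
  B1: preds {B0,B4,B5}: {B0} ∩ {B0,B1,B4} ∩ {B0,B1,B5} = {B0}; idom=B0
  B5: preds {B1,B4}: {B0,B1} ∩ {B0,B1,B4} = {B0,B1}; idom=B1

Frontier:
  join B1 pred B0: · stop@B0
  join B1 pred B4: B4→B1 stop@B0
  join B1 pred B5: B5→B1 stop@B0
  join B5 pred B1: · stop@B1
  join B5 pred B4: B4 stop@B1
  B0: DF=∅
  B1: DF={B1}
  B2: DF=∅
  B3: DF=∅
  B4: DF={B1,B5}
  B5: DF={B1}

φ for f: defs {B0,B1,B2}
  DF⁺ = {B1}

Answer: ["B1"]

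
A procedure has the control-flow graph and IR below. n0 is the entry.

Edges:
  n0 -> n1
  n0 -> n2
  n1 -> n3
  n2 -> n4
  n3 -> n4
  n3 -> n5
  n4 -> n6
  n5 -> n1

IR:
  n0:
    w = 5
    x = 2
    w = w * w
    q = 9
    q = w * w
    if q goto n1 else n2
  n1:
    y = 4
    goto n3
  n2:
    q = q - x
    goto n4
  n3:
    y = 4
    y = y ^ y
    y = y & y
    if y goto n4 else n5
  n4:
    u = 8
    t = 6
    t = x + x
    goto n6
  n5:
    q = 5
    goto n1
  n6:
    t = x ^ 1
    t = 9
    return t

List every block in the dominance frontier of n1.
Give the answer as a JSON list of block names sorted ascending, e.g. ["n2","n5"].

Answer: ["n1", "n4"]

Working:
idom tree: n1←n0 n2←n0 n3←n1 n4←n0 n5←n3 n6←n4
Dom∩ at merges:
  n1: preds {n0,n5}: {n0} ∩ {n0,n1,n3,n5} = {n0}; idom=n0
  n4: preds {n2,n3}: {n0,n2} ∩ {n0,n1,n3} = {n0}; idom=n0

DF walk-up:
  n1←n0: walk · to n0
  n1←n5: walk n5→n3→n1 to n0
  n4←n2: walk n2 to n0
  n4←n3: walk n3→n1 to n0
  n0: DF=∅
  n1: DF={n1,n4}
  n2: DF={n4}
  n3: DF={n1,n4}
  n4: DF=∅
  n5: DF={n1}
  n6: DF=∅

DF(n1) = ["n1", "n4"]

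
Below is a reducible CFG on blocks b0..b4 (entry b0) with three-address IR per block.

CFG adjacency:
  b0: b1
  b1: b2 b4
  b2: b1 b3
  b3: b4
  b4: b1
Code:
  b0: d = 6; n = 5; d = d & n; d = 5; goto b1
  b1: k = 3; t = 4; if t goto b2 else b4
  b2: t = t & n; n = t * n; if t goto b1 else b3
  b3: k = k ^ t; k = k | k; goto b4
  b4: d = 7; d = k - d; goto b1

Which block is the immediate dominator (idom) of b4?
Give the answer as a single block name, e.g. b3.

idom tree: b1←b0 b2←b1 b3←b2 b4←b1
Join-block Dom:
  b1: preds {b0,b2,b4}: {b0} ∩ {b0,b1,b2} ∩ {b0,b1,b4} = {b0}; idom=b0
  b4: preds {b1,b3}: {b0,b1} ∩ {b0,b1,b2,b3} = {b0,b1}; idom=b1

idom(b4) = b1

Answer: b1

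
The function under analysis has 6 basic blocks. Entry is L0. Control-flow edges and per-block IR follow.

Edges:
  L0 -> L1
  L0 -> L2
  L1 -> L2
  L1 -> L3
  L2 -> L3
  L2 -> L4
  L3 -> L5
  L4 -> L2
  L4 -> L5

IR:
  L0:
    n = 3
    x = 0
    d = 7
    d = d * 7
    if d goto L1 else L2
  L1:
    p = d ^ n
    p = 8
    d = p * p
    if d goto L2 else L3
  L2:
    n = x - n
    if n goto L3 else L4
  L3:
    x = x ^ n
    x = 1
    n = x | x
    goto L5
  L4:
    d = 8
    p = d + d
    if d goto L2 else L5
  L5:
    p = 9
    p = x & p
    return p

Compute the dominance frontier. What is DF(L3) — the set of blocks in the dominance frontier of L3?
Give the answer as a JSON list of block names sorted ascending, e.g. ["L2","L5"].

Answer: ["L5"]

Working:
idom tree: L1←L0 L2←L0 L3←L0 L4←L2 L5←L0
Join-block Dom:
  L2: preds {L0,L1,L4}: {L0} ∩ {L0,L1} ∩ {L0,L2,L4} = {L0}; idom=L0
  L3: preds {L1,L2}: {L0,L1} ∩ {L0,L2} = {L0}; idom=L0
  L5: preds {L3,L4}: {L0,L3} ∩ {L0,L2,L4} = {L0}; idom=L0

Frontier:
  L2←L0: walk · to L0
  L2←L1: walk L1 to L0
  L2←L4: walk L4→L2 to L0
  L3←L1: walk L1 to L0
  L3←L2: walk L2 to L0
  L5←L3: walk L3 to L0
  L5←L4: walk L4→L2 to L0
  DF(L0)=∅
  DF(L1)={L2,L3}
  DF(L2)={L2,L3,L5}
  DF(L3)={L5}
  DF(L4)={L2,L5}
  DF(L5)=∅

DF(L3) = ["L5"]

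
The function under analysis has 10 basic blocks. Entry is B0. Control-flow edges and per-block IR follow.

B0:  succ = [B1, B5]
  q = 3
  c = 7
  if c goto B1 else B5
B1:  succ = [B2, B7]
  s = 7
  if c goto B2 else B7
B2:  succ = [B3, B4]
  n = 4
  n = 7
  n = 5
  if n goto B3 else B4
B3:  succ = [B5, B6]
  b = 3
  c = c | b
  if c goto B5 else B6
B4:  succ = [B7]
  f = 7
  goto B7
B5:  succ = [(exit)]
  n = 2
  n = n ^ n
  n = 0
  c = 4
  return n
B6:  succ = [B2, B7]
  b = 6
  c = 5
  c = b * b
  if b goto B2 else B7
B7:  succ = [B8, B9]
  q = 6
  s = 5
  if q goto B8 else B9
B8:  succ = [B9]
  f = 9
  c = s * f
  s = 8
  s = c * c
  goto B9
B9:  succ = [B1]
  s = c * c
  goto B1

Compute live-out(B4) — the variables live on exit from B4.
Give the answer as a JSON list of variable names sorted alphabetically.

Answer: ["c"]

Derivation:
Per-block:
  B0 def {c,q} use ∅
  B1 def {s} use {c}
  B2 def {n} use ∅
  B3 def {b,c} use {c}
  B4 def {f} use ∅
  B5 def {c,n} use ∅
  B6 def {b,c} use ∅
  B7 def {q,s} use ∅
  B8 def {c,f,s} use {s}
  B9 def {s} use {c}

Live sets:
  B0 li=∅ lo={c}
  B1 li={c} lo={c}
  B2 li={c} lo={c}
  B3 li={c} lo=∅
  B4 li={c} lo={c}
  B5 li=∅ lo=∅
  B6 li=∅ lo={c}
  B7 li={c} lo={c,s}
  B8 li={s} lo={c}
  B9 li={c} lo={c}

live-out(B4) = ["c"]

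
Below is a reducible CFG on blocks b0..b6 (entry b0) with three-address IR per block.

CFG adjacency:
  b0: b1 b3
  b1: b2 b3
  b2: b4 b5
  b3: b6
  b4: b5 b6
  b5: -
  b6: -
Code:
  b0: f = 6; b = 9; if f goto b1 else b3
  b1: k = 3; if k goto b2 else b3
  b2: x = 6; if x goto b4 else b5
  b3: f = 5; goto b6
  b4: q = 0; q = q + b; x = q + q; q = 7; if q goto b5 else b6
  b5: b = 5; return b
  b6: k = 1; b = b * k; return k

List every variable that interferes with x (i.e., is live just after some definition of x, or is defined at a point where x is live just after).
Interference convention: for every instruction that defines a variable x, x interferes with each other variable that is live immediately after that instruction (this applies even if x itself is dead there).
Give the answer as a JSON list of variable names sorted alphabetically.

def/use:
  b0: {b,f} / ∅
  b1: {k} / ∅
  b2: {x} / ∅
  b3: {f} / ∅
  b4: {q,x} / {b}
  b5: {b} / ∅
  b6: {b,k} / {b}

Live sets:
  b0: in=∅ out={b}
  b1: in={b} out={b}
  b2: in={b} out={b}
  b3: in={b} out={b}
  b4: in={b} out={b}
  b5: in=∅ out=∅
  b6: in={b} out=∅

Interfere edges:
  b: {f,k,q,x}
  f: {b}
  k: {b}
  q: {b}
  x: {b}

N(x) = ["b"]

Answer: ["b"]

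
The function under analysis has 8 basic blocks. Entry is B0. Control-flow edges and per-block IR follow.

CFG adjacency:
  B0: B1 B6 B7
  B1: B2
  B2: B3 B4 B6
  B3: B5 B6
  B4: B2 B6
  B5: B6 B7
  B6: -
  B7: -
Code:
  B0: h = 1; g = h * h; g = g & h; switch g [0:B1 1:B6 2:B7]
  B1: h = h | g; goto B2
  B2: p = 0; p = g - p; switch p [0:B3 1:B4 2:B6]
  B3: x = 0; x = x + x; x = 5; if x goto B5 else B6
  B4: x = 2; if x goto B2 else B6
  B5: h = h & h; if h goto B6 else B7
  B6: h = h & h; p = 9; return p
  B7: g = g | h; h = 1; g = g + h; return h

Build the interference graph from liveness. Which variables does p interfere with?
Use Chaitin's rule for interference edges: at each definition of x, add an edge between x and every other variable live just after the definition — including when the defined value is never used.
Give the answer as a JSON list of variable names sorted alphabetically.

Answer: ["g", "h"]

Analysis:
Per-block:
  B0 def {g,h} use ∅
  B1 def {h} use {g,h}
  B2 def {p} use {g}
  B3 def {x} use ∅
  B4 def {x} use ∅
  B5 def {h} use {h}
  B6 def {h,p} use {h}
  B7 def {g,h} use {g,h}

Live sets:
  B0: in=∅ out={g,h}
  B1: in={g,h} out={g,h}
  B2: in={g,h} out={g,h}
  B3: in={g,h} out={g,h}
  B4: in={g,h} out={g,h}
  B5: in={g,h} out={g,h}
  B6: in={h} out=∅
  B7: in={g,h} out=∅

Interfere edges:
  g: {h,p,x}
  h: {g,p,x}
  p: {g,h}
  x: {g,h}

N(p) = ["g", "h"]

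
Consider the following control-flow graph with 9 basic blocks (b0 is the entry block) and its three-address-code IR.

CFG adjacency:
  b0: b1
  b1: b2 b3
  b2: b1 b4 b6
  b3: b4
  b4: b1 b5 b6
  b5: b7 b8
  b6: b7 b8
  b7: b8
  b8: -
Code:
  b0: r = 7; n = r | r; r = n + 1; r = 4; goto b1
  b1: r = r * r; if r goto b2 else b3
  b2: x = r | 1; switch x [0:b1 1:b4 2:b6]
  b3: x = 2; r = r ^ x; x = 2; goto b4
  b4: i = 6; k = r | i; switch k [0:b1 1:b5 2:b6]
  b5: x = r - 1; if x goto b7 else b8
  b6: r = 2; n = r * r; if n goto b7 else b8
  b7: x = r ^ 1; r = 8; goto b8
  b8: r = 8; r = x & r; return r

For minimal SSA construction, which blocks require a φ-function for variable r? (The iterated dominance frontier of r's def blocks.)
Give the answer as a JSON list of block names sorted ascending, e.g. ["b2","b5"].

idom tree: b1←b0 b2←b1 b3←b1 b4←b1 b5←b4 b6←b1 b7←b1 b8←b1
Dom∩ at merges:
  b1: preds {b0,b2,b4}: {b0} ∩ {b0,b1,b2} ∩ {b0,b1,b4} = {b0}; idom=b0
  b4: preds {b2,b3}: {b0,b1,b2} ∩ {b0,b1,b3} = {b0,b1}; idom=b1
  b6: preds {b2,b4}: {b0,b1,b2} ∩ {b0,b1,b4} = {b0,b1}; idom=b1
  b7: preds {b5,b6}: {b0,b1,b4,b5} ∩ {b0,b1,b6} = {b0,b1}; idom=b1
  b8: preds {b5,b6,b7}: {b0,b1,b4,b5} ∩ {b0,b1,b6} ∩ {b0,b1,b7} = {b0,b1}; idom=b1

DF walk-up:
  join b1 pred b0: · stop@b0
  join b1 pred b2: b2→b1 stop@b0
  join b1 pred b4: b4→b1 stop@b0
  join b4 pred b2: b2 stop@b1
  join b4 pred b3: b3 stop@b1
  join b6 pred b2: b2 stop@b1
  join b6 pred b4: b4 stop@b1
  join b7 pred b5: b5→b4 stop@b1
  join b7 pred b6: b6 stop@b1
  join b8 pred b5: b5→b4 stop@b1
  join b8 pred b6: b6 stop@b1
  join b8 pred b7: b7 stop@b1
  b0 → ∅
  b1 → {b1}
  b2 → {b1,b4,b6}
  b3 → {b4}
  b4 → {b1,b6,b7,b8}
  b5 → {b7,b8}
  b6 → {b7,b8}
  b7 → {b8}
  b8 → ∅

φ for r: defs {b0,b1,b3,b6,b7,b8}
  DF⁺ = {b1,b4,b6,b7,b8}

Answer: ["b1", "b4", "b6", "b7", "b8"]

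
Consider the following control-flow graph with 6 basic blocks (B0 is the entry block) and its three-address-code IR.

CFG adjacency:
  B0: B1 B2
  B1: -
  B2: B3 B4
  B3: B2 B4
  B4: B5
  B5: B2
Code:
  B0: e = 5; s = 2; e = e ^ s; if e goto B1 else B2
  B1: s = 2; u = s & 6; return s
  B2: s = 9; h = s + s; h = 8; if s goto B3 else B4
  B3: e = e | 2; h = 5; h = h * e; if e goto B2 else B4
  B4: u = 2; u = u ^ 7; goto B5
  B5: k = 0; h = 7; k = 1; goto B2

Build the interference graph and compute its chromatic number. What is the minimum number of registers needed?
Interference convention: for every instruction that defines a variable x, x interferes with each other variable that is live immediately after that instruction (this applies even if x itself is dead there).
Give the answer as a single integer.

Answer: 3

Analysis:
Block summaries:
  B0: def={e,s} ue=∅
  B1: def={s,u} ue=∅
  B2: def={h,s} ue=∅
  B3: def={e,h} ue={e}
  B4: def={u} ue=∅
  B5: def={h,k} ue=∅

Live sets:
  B0 li=∅ lo={e}
  B1 li=∅ lo=∅
  B2 li={e} lo={e}
  B3 li={e} lo={e}
  B4 li={e} lo={e}
  B5 li={e} lo={e}

Conflict graph:
  e — {h,k,s,u}
  h — {e,s}
  k — {e}
  s — {e,h,u}
  u — {e,s}

Registers:
  {e,h,s} pairwise interfere (3-clique) ⇒ χ ≥ 3
  3-colouring: c0={e}  c1={k,s}  c2={h,u}
  χ = 3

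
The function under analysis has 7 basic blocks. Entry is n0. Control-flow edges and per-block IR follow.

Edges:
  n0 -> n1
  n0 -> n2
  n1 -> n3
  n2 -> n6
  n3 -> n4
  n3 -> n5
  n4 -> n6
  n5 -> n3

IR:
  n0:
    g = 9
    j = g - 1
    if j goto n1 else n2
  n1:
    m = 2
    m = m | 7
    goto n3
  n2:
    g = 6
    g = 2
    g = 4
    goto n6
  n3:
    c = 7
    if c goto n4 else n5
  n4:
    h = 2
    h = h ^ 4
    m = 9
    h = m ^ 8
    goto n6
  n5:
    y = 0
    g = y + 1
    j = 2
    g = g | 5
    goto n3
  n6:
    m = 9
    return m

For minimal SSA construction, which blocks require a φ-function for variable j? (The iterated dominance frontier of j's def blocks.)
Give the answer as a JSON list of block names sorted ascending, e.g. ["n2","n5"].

Answer: ["n3", "n6"]

Derivation:
idom tree: n1←n0 n2←n0 n3←n1 n4←n3 n5←n3 n6←n0
Join-block Dom:
  n3: preds {n1,n5}: {n0,n1} ∩ {n0,n1,n3,n5} = {n0,n1}; idom=n1
  n6: preds {n2,n4}: {n0,n2} ∩ {n0,n1,n3,n4} = {n0}; idom=n0

Frontier:
  join n3 pred n1: · stop@n1
  join n3 pred n5: n5→n3 stop@n1
  join n6 pred n2: n2 stop@n0
  join n6 pred n4: n4→n3→n1 stop@n0
  n0: DF=∅
  n1: DF={n6}
  n2: DF={n6}
  n3: DF={n3,n6}
  n4: DF={n6}
  n5: DF={n3}
  n6: DF=∅

φ for j: defs {n0,n5}
  DF⁺ = {n3,n6}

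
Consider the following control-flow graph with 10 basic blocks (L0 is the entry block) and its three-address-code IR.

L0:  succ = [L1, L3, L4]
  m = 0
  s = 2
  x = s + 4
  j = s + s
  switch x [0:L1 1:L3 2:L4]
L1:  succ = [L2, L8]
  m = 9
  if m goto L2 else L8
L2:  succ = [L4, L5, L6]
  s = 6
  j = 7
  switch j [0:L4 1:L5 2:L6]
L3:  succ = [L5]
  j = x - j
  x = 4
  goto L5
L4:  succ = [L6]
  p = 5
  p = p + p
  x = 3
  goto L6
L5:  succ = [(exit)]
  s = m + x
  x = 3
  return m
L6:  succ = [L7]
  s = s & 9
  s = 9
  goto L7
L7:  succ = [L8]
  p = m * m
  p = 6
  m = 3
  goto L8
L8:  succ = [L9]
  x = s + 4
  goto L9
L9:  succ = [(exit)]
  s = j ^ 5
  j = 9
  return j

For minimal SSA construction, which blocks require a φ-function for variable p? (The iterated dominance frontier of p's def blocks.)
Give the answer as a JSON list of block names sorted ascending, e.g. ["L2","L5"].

idom tree: L1←L0 L2←L1 L3←L0 L4←L0 L5←L0 L6←L0 L7←L6 L8←L0 L9←L8
Dom∩ at merges:
  L4: preds {L0,L2}: {L0} ∩ {L0,L1,L2} = {L0}; idom=L0
  L5: preds {L2,L3}: {L0,L1,L2} ∩ {L0,L3} = {L0}; idom=L0
  L6: preds {L2,L4}: {L0,L1,L2} ∩ {L0,L4} = {L0}; idom=L0
  L8: preds {L1,L7}: {L0,L1} ∩ {L0,L6,L7} = {L0}; idom=L0

Frontier:
  L4←L0: walk · to L0
  L4←L2: walk L2→L1 to L0
  L5←L2: walk L2→L1 to L0
  L5←L3: walk L3 to L0
  L6←L2: walk L2→L1 to L0
  L6←L4: walk L4 to L0
  L8←L1: walk L1 to L0
  L8←L7: walk L7→L6 to L0
  DF(L0)=∅
  DF(L1)={L4,L5,L6,L8}
  DF(L2)={L4,L5,L6}
  DF(L3)={L5}
  DF(L4)={L6}
  DF(L5)=∅
  DF(L6)={L8}
  DF(L7)={L8}
  DF(L8)=∅
  DF(L9)=∅

φ for p: defs {L4,L7}
  DF⁺ = {L6,L8}

Answer: ["L6", "L8"]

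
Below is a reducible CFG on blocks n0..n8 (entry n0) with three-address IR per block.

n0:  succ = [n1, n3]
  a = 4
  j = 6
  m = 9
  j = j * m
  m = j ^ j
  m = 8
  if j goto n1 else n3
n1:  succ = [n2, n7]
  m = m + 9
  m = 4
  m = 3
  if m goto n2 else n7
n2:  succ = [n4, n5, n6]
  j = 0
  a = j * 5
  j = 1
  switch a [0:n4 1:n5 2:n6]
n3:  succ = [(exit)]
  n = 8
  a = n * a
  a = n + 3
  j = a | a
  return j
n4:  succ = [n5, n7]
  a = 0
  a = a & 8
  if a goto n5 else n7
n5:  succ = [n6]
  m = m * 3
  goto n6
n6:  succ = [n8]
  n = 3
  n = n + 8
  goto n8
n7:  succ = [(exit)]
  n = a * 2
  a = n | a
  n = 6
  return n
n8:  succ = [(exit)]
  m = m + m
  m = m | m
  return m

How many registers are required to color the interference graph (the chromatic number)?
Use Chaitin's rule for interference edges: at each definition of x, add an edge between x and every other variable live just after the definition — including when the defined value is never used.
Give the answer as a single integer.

Block summaries:
  n0: {a,j,m} / ∅
  n1: {m} / {m}
  n2: {a,j} / ∅
  n3: {a,j,n} / {a}
  n4: {a} / ∅
  n5: {m} / {m}
  n6: {n} / ∅
  n7: {a,n} / {a}
  n8: {m} / {m}

Backward fixpoint:
  n0 li=∅ lo={a,m}
  n1 li={a,m} lo={a,m}
  n2 li={m} lo={m}
  n3 li={a} lo=∅
  n4 li={m} lo={a,m}
  n5 li={m} lo={m}
  n6 li={m} lo={m}
  n7 li={a} lo=∅
  n8 li={m} lo=∅

Interfere edges:
  a: {j,m,n}
  j: {a,m}
  m: {a,j,n}
  n: {a,m}

Chromatic number:
  clique {a,j,m} ⇒ need ≥ 3
  3-colouring: r0={a}  r1={m}  r2={j,n}
  χ = 3

Answer: 3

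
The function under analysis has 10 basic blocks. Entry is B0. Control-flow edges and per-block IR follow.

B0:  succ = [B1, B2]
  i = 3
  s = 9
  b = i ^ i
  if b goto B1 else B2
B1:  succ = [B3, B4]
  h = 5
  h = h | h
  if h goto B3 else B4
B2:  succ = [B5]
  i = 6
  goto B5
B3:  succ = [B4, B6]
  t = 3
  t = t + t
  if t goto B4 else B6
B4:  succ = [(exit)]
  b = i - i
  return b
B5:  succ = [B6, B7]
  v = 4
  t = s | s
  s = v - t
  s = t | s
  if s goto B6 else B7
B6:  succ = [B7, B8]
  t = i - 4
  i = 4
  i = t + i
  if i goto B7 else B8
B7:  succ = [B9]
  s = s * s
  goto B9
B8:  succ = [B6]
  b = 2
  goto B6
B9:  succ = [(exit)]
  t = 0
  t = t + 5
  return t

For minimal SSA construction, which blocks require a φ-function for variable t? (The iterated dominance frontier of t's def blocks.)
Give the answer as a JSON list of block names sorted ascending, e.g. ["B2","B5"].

idom tree: B1←B0 B2←B0 B3←B1 B4←B1 B5←B2 B6←B0 B7←B0 B8←B6 B9←B7
Dom at joins:
  B4: preds {B1,B3}: {B0,B1} ∩ {B0,B1,B3} = {B0,B1}; idom=B1
  B6: preds {B3,B5,B8}: {B0,B1,B3} ∩ {B0,B2,B5} ∩ {B0,B6,B8} = {B0}; idom=B0
  B7: preds {B5,B6}: {B0,B2,B5} ∩ {B0,B6} = {B0}; idom=B0

DF derivation:
  join B4 pred B1: · stop@B1
  join B4 pred B3: B3 stop@B1
  join B6 pred B3: B3→B1 stop@B0
  join B6 pred B5: B5→B2 stop@B0
  join B6 pred B8: B8→B6 stop@B0
  join B7 pred B5: B5→B2 stop@B0
  join B7 pred B6: B6 stop@B0
  DF(B0)=∅
  DF(B1)={B6}
  DF(B2)={B6,B7}
  DF(B3)={B4,B6}
  DF(B4)=∅
  DF(B5)={B6,B7}
  DF(B6)={B6,B7}
  DF(B7)=∅
  DF(B8)={B6}
  DF(B9)=∅

φ for t: defs {B3,B5,B6,B9}
  DF⁺ = {B4,B6,B7}

Answer: ["B4", "B6", "B7"]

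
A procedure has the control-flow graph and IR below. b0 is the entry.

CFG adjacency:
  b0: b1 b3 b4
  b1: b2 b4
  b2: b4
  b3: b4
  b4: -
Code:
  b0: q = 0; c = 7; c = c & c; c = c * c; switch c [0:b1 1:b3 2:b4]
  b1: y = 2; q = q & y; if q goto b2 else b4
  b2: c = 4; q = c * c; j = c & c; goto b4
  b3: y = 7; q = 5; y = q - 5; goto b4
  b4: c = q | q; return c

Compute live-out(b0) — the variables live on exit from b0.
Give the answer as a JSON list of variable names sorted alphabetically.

Answer: ["q"]

Working:
Block summaries:
  b0: {c,q} / ∅
  b1: {q,y} / {q}
  b2: {c,j,q} / ∅
  b3: {q,y} / ∅
  b4: {c} / {q}

Live sets:
  b0: in=∅ out={q}
  b1: in={q} out={q}
  b2: in=∅ out={q}
  b3: in=∅ out={q}
  b4: in={q} out=∅

live-out(b0) = ["q"]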